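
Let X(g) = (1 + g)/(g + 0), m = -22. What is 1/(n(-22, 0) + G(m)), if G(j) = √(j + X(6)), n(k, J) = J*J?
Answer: -I*√30/25 ≈ -0.21909*I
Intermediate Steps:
n(k, J) = J²
X(g) = (1 + g)/g
G(j) = √(7/6 + j) (G(j) = √(j + (1 + 6)/6) = √(j + (⅙)*7) = √(j + 7/6) = √(7/6 + j))
1/(n(-22, 0) + G(m)) = 1/(0² + √(42 + 36*(-22))/6) = 1/(0 + √(42 - 792)/6) = 1/(0 + √(-750)/6) = 1/(0 + (5*I*√30)/6) = 1/(0 + 5*I*√30/6) = 1/(5*I*√30/6) = -I*√30/25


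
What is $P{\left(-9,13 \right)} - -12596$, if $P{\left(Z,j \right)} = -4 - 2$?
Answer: $12590$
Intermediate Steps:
$P{\left(Z,j \right)} = -6$
$P{\left(-9,13 \right)} - -12596 = -6 - -12596 = -6 + 12596 = 12590$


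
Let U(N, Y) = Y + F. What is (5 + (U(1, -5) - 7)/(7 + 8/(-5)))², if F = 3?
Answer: 100/9 ≈ 11.111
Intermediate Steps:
U(N, Y) = 3 + Y (U(N, Y) = Y + 3 = 3 + Y)
(5 + (U(1, -5) - 7)/(7 + 8/(-5)))² = (5 + ((3 - 5) - 7)/(7 + 8/(-5)))² = (5 + (-2 - 7)/(7 + 8*(-⅕)))² = (5 - 9/(7 - 8/5))² = (5 - 9/27/5)² = (5 - 9*5/27)² = (5 - 5/3)² = (10/3)² = 100/9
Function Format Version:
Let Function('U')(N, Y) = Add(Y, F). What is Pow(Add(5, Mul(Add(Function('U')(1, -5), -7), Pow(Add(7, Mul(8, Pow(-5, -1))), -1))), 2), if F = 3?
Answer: Rational(100, 9) ≈ 11.111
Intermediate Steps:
Function('U')(N, Y) = Add(3, Y) (Function('U')(N, Y) = Add(Y, 3) = Add(3, Y))
Pow(Add(5, Mul(Add(Function('U')(1, -5), -7), Pow(Add(7, Mul(8, Pow(-5, -1))), -1))), 2) = Pow(Add(5, Mul(Add(Add(3, -5), -7), Pow(Add(7, Mul(8, Pow(-5, -1))), -1))), 2) = Pow(Add(5, Mul(Add(-2, -7), Pow(Add(7, Mul(8, Rational(-1, 5))), -1))), 2) = Pow(Add(5, Mul(-9, Pow(Add(7, Rational(-8, 5)), -1))), 2) = Pow(Add(5, Mul(-9, Pow(Rational(27, 5), -1))), 2) = Pow(Add(5, Mul(-9, Rational(5, 27))), 2) = Pow(Add(5, Rational(-5, 3)), 2) = Pow(Rational(10, 3), 2) = Rational(100, 9)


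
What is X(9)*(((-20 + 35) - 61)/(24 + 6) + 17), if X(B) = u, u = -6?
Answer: -464/5 ≈ -92.800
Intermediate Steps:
X(B) = -6
X(9)*(((-20 + 35) - 61)/(24 + 6) + 17) = -6*(((-20 + 35) - 61)/(24 + 6) + 17) = -6*((15 - 61)/30 + 17) = -6*(-46*1/30 + 17) = -6*(-23/15 + 17) = -6*232/15 = -464/5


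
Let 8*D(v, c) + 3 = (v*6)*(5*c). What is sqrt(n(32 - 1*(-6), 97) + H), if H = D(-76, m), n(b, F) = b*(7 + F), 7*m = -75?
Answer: sqrt(5492074)/28 ≈ 83.697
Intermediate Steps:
m = -75/7 (m = (1/7)*(-75) = -75/7 ≈ -10.714)
D(v, c) = -3/8 + 15*c*v/4 (D(v, c) = -3/8 + ((v*6)*(5*c))/8 = -3/8 + ((6*v)*(5*c))/8 = -3/8 + (30*c*v)/8 = -3/8 + 15*c*v/4)
H = 170979/56 (H = -3/8 + (15/4)*(-75/7)*(-76) = -3/8 + 21375/7 = 170979/56 ≈ 3053.2)
sqrt(n(32 - 1*(-6), 97) + H) = sqrt((32 - 1*(-6))*(7 + 97) + 170979/56) = sqrt((32 + 6)*104 + 170979/56) = sqrt(38*104 + 170979/56) = sqrt(3952 + 170979/56) = sqrt(392291/56) = sqrt(5492074)/28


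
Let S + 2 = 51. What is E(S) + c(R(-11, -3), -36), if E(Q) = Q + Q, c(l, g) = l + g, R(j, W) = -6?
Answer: 56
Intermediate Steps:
c(l, g) = g + l
S = 49 (S = -2 + 51 = 49)
E(Q) = 2*Q
E(S) + c(R(-11, -3), -36) = 2*49 + (-36 - 6) = 98 - 42 = 56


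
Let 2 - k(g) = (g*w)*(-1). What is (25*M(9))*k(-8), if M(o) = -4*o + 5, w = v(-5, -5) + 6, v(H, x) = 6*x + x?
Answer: -181350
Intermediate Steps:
v(H, x) = 7*x
w = -29 (w = 7*(-5) + 6 = -35 + 6 = -29)
k(g) = 2 - 29*g (k(g) = 2 - g*(-29)*(-1) = 2 - (-29*g)*(-1) = 2 - 29*g)
M(o) = 5 - 4*o
(25*M(9))*k(-8) = (25*(5 - 4*9))*(2 - 29*(-8)) = (25*(5 - 36))*(2 + 232) = (25*(-31))*234 = -775*234 = -181350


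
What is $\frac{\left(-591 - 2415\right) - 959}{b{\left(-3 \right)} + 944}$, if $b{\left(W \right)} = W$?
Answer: $- \frac{3965}{941} \approx -4.2136$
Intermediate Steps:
$\frac{\left(-591 - 2415\right) - 959}{b{\left(-3 \right)} + 944} = \frac{\left(-591 - 2415\right) - 959}{-3 + 944} = \frac{\left(-591 - 2415\right) - 959}{941} = \left(-3006 - 959\right) \frac{1}{941} = \left(-3965\right) \frac{1}{941} = - \frac{3965}{941}$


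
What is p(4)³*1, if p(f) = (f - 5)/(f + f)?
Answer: -1/512 ≈ -0.0019531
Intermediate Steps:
p(f) = (-5 + f)/(2*f) (p(f) = (-5 + f)/((2*f)) = (-5 + f)*(1/(2*f)) = (-5 + f)/(2*f))
p(4)³*1 = ((½)*(-5 + 4)/4)³*1 = ((½)*(¼)*(-1))³*1 = (-⅛)³*1 = -1/512*1 = -1/512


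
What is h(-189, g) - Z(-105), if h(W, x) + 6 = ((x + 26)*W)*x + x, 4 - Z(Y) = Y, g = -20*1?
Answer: 22545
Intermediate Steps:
g = -20
Z(Y) = 4 - Y
h(W, x) = -6 + x + W*x*(26 + x) (h(W, x) = -6 + (((x + 26)*W)*x + x) = -6 + (((26 + x)*W)*x + x) = -6 + ((W*(26 + x))*x + x) = -6 + (W*x*(26 + x) + x) = -6 + (x + W*x*(26 + x)) = -6 + x + W*x*(26 + x))
h(-189, g) - Z(-105) = (-6 - 20 - 189*(-20)² + 26*(-189)*(-20)) - (4 - 1*(-105)) = (-6 - 20 - 189*400 + 98280) - (4 + 105) = (-6 - 20 - 75600 + 98280) - 1*109 = 22654 - 109 = 22545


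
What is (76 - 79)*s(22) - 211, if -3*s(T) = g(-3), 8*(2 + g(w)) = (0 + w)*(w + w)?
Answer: -843/4 ≈ -210.75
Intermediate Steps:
g(w) = -2 + w**2/4 (g(w) = -2 + ((0 + w)*(w + w))/8 = -2 + (w*(2*w))/8 = -2 + (2*w**2)/8 = -2 + w**2/4)
s(T) = -1/12 (s(T) = -(-2 + (1/4)*(-3)**2)/3 = -(-2 + (1/4)*9)/3 = -(-2 + 9/4)/3 = -1/3*1/4 = -1/12)
(76 - 79)*s(22) - 211 = (76 - 79)*(-1/12) - 211 = -3*(-1/12) - 211 = 1/4 - 211 = -843/4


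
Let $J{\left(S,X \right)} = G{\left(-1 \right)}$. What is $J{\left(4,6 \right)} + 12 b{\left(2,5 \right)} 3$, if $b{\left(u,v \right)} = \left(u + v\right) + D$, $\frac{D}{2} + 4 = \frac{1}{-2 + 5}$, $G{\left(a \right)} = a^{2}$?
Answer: $-11$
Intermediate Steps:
$J{\left(S,X \right)} = 1$ ($J{\left(S,X \right)} = \left(-1\right)^{2} = 1$)
$D = - \frac{22}{3}$ ($D = -8 + \frac{2}{-2 + 5} = -8 + \frac{2}{3} = - \frac{22}{3} \approx -7.3333$)
$b{\left(u,v \right)} = - \frac{22}{3} + u + v$ ($b{\left(u,v \right)} = \left(u + v\right) - \frac{22}{3} = - \frac{22}{3} + u + v$)
$J{\left(4,6 \right)} + 12 b{\left(2,5 \right)} 3 = 1 + 12 \left(- \frac{22}{3} + 2 + 5\right) 3 = 1 + 12 \left(\left(- \frac{1}{3}\right) 3\right) = 1 + 12 \left(-1\right) = 1 - 12 = -11$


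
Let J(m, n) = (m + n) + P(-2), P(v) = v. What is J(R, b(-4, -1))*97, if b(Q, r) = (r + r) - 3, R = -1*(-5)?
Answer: -194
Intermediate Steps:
R = 5
b(Q, r) = -3 + 2*r (b(Q, r) = 2*r - 3 = -3 + 2*r)
J(m, n) = -2 + m + n (J(m, n) = (m + n) - 2 = -2 + m + n)
J(R, b(-4, -1))*97 = (-2 + 5 + (-3 + 2*(-1)))*97 = (-2 + 5 + (-3 - 2))*97 = (-2 + 5 - 5)*97 = -2*97 = -194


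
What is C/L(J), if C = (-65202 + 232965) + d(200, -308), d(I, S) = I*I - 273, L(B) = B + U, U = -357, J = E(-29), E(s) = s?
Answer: -103745/193 ≈ -537.54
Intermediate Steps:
J = -29
L(B) = -357 + B (L(B) = B - 357 = -357 + B)
d(I, S) = -273 + I**2 (d(I, S) = I**2 - 273 = -273 + I**2)
C = 207490 (C = (-65202 + 232965) + (-273 + 200**2) = 167763 + (-273 + 40000) = 167763 + 39727 = 207490)
C/L(J) = 207490/(-357 - 29) = 207490/(-386) = 207490*(-1/386) = -103745/193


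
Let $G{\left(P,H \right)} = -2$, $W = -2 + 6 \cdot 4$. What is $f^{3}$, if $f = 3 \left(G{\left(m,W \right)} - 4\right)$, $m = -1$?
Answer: $-5832$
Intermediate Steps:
$W = 22$ ($W = -2 + 24 = 22$)
$f = -18$ ($f = 3 \left(-2 - 4\right) = 3 \left(-6\right) = -18$)
$f^{3} = \left(-18\right)^{3} = -5832$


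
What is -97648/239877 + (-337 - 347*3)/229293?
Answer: -2524505930/6111346329 ≈ -0.41308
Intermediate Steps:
-97648/239877 + (-337 - 347*3)/229293 = -97648*1/239877 + (-337 - 1041)*(1/229293) = -97648/239877 - 1378*1/229293 = -97648/239877 - 1378/229293 = -2524505930/6111346329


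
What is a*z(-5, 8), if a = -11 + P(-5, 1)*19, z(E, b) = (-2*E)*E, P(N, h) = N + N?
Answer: 10050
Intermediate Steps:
P(N, h) = 2*N
z(E, b) = -2*E**2
a = -201 (a = -11 + (2*(-5))*19 = -11 - 10*19 = -11 - 190 = -201)
a*z(-5, 8) = -(-402)*(-5)**2 = -(-402)*25 = -201*(-50) = 10050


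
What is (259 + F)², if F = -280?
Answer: 441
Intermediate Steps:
(259 + F)² = (259 - 280)² = (-21)² = 441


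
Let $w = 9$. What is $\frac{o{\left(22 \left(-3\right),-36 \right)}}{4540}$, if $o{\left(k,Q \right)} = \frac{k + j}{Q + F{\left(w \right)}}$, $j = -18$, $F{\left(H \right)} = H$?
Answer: $\frac{7}{10215} \approx 0.00068527$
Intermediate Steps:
$o{\left(k,Q \right)} = \frac{-18 + k}{9 + Q}$ ($o{\left(k,Q \right)} = \frac{k - 18}{Q + 9} = \frac{-18 + k}{9 + Q}$)
$\frac{o{\left(22 \left(-3\right),-36 \right)}}{4540} = \frac{\frac{1}{9 - 36} \left(-18 + 22 \left(-3\right)\right)}{4540} = \frac{-18 - 66}{-27} \cdot \frac{1}{4540} = \left(- \frac{1}{27}\right) \left(-84\right) \frac{1}{4540} = \frac{28}{9} \cdot \frac{1}{4540} = \frac{7}{10215}$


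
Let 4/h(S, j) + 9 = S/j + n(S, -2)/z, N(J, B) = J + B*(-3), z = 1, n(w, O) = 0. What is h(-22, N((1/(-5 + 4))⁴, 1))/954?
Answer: 1/477 ≈ 0.0020964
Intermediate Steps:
N(J, B) = J - 3*B
h(S, j) = 4/(-9 + S/j) (h(S, j) = 4/(-9 + (S/j + 0/1)) = 4/(-9 + (S/j + 0*1)) = 4/(-9 + (S/j + 0)) = 4/(-9 + S/j))
h(-22, N((1/(-5 + 4))⁴, 1))/954 = (4*((1/(-5 + 4))⁴ - 3*1)/(-22 - 9*((1/(-5 + 4))⁴ - 3*1)))/954 = (4*((1/(-1))⁴ - 3)/(-22 - 9*((1/(-1))⁴ - 3)))*(1/954) = (4*((-1)⁴ - 3)/(-22 - 9*((-1)⁴ - 3)))*(1/954) = (4*(1 - 3)/(-22 - 9*(1 - 3)))*(1/954) = (4*(-2)/(-22 - 9*(-2)))*(1/954) = (4*(-2)/(-22 + 18))*(1/954) = (4*(-2)/(-4))*(1/954) = (4*(-2)*(-¼))*(1/954) = 2*(1/954) = 1/477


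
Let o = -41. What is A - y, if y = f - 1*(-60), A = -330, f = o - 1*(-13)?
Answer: -362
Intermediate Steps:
f = -28 (f = -41 - 1*(-13) = -41 + 13 = -28)
y = 32 (y = -28 - 1*(-60) = -28 + 60 = 32)
A - y = -330 - 1*32 = -330 - 32 = -362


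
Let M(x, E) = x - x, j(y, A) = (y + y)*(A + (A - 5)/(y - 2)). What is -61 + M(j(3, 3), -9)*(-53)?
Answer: -61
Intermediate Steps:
j(y, A) = 2*y*(A + (-5 + A)/(-2 + y)) (j(y, A) = (2*y)*(A + (-5 + A)/(-2 + y)) = 2*y*(A + (-5 + A)/(-2 + y)))
M(x, E) = 0
-61 + M(j(3, 3), -9)*(-53) = -61 + 0*(-53) = -61 + 0 = -61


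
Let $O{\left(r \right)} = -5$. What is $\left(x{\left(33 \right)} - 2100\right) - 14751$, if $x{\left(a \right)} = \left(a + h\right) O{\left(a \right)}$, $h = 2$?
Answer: $-17026$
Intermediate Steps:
$x{\left(a \right)} = -10 - 5 a$ ($x{\left(a \right)} = \left(a + 2\right) \left(-5\right) = \left(2 + a\right) \left(-5\right) = -10 - 5 a$)
$\left(x{\left(33 \right)} - 2100\right) - 14751 = \left(\left(-10 - 165\right) - 2100\right) - 14751 = \left(-175 - 2100\right) - 14751 = -2275 - 14751 = -17026$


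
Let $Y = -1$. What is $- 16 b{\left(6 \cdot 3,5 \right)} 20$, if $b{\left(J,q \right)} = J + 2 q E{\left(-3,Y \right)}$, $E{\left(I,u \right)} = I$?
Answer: $3840$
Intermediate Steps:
$b{\left(J,q \right)} = J - 6 q$ ($b{\left(J,q \right)} = J + 2 q \left(-3\right) = J - 6 q$)
$- 16 b{\left(6 \cdot 3,5 \right)} 20 = - 16 \left(6 \cdot 3 - 30\right) 20 = - 16 \left(18 - 30\right) 20 = \left(-16\right) \left(-12\right) 20 = 192 \cdot 20 = 3840$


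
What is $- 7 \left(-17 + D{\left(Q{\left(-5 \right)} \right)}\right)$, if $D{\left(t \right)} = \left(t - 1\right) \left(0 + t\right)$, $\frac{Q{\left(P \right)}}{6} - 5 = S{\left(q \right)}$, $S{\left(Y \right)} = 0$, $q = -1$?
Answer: $-5971$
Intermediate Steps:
$Q{\left(P \right)} = 30$ ($Q{\left(P \right)} = 30 + 6 \cdot 0 = 30 + 0 = 30$)
$D{\left(t \right)} = t \left(-1 + t\right)$ ($D{\left(t \right)} = \left(-1 + t\right) t = t \left(-1 + t\right)$)
$- 7 \left(-17 + D{\left(Q{\left(-5 \right)} \right)}\right) = - 7 \left(-17 + 30 \left(-1 + 30\right)\right) = - 7 \left(-17 + 30 \cdot 29\right) = - 7 \left(-17 + 870\right) = \left(-7\right) 853 = -5971$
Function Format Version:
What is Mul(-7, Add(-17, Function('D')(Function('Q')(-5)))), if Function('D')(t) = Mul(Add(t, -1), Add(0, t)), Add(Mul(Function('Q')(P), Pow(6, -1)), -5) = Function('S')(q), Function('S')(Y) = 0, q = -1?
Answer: -5971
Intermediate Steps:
Function('Q')(P) = 30 (Function('Q')(P) = Add(30, Mul(6, 0)) = Add(30, 0) = 30)
Function('D')(t) = Mul(t, Add(-1, t)) (Function('D')(t) = Mul(Add(-1, t), t) = Mul(t, Add(-1, t)))
Mul(-7, Add(-17, Function('D')(Function('Q')(-5)))) = Mul(-7, Add(-17, Mul(30, Add(-1, 30)))) = Mul(-7, Add(-17, Mul(30, 29))) = Mul(-7, Add(-17, 870)) = Mul(-7, 853) = -5971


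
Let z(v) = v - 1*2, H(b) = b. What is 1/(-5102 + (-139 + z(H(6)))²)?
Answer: 1/13123 ≈ 7.6202e-5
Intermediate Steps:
z(v) = -2 + v (z(v) = v - 2 = -2 + v)
1/(-5102 + (-139 + z(H(6)))²) = 1/(-5102 + (-139 + (-2 + 6))²) = 1/(-5102 + (-139 + 4)²) = 1/(-5102 + (-135)²) = 1/(-5102 + 18225) = 1/13123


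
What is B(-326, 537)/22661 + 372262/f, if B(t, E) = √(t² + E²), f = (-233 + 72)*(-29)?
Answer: 372262/4669 + √394645/22661 ≈ 79.758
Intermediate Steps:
f = 4669 (f = -161*(-29) = 4669)
B(t, E) = √(E² + t²)
B(-326, 537)/22661 + 372262/f = √(537² + (-326)²)/22661 + 372262/4669 = √(288369 + 106276)*(1/22661) + 372262*(1/4669) = √394645*(1/22661) + 372262/4669 = √394645/22661 + 372262/4669 = 372262/4669 + √394645/22661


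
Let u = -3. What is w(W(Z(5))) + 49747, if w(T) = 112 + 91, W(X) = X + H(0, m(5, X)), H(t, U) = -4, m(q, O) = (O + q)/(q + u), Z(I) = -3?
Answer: 49950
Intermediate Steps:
m(q, O) = (O + q)/(-3 + q) (m(q, O) = (O + q)/(q - 3) = (O + q)/(-3 + q))
W(X) = -4 + X (W(X) = X - 4 = -4 + X)
w(T) = 203
w(W(Z(5))) + 49747 = 203 + 49747 = 49950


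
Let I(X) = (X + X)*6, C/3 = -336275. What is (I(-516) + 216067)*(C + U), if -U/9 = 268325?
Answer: -718559531250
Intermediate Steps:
C = -1008825 (C = 3*(-336275) = -1008825)
U = -2414925 (U = -9*268325 = -2414925)
I(X) = 12*X (I(X) = (2*X)*6 = 12*X)
(I(-516) + 216067)*(C + U) = (12*(-516) + 216067)*(-1008825 - 2414925) = (-6192 + 216067)*(-3423750) = 209875*(-3423750) = -718559531250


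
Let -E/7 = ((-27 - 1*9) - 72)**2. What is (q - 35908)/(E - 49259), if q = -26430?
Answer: 62338/130907 ≈ 0.47620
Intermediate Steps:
E = -81648 (E = -7*((-27 - 1*9) - 72)**2 = -7*((-27 - 9) - 72)**2 = -7*(-36 - 72)**2 = -7*(-108)**2 = -7*11664 = -81648)
(q - 35908)/(E - 49259) = (-26430 - 35908)/(-81648 - 49259) = -62338/(-130907) = -62338*(-1/130907) = 62338/130907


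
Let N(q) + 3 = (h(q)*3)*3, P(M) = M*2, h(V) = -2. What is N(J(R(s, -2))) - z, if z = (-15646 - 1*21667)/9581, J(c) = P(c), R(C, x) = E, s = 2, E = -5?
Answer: -163888/9581 ≈ -17.106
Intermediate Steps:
P(M) = 2*M
R(C, x) = -5
J(c) = 2*c
N(q) = -21 (N(q) = -3 - 2*3*3 = -3 - 6*3 = -3 - 18 = -21)
z = -37313/9581 (z = (-15646 - 21667)*(1/9581) = -37313*1/9581 = -37313/9581 ≈ -3.8945)
N(J(R(s, -2))) - z = -21 - 1*(-37313/9581) = -21 + 37313/9581 = -163888/9581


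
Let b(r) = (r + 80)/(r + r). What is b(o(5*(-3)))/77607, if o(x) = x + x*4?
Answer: -1/2328210 ≈ -4.2951e-7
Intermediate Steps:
o(x) = 5*x (o(x) = x + 4*x = 5*x)
b(r) = (80 + r)/(2*r) (b(r) = (80 + r)/((2*r)) = (80 + r)*(1/(2*r)) = (80 + r)/(2*r))
b(o(5*(-3)))/77607 = ((80 + 5*(5*(-3)))/(2*((5*(5*(-3))))))/77607 = ((80 + 5*(-15))/(2*((5*(-15)))))*(1/77607) = ((1/2)*(80 - 75)/(-75))*(1/77607) = ((1/2)*(-1/75)*5)*(1/77607) = -1/30*1/77607 = -1/2328210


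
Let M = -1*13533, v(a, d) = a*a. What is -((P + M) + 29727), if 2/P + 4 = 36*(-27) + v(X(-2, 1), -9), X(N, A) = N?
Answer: -7870283/486 ≈ -16194.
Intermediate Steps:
v(a, d) = a²
M = -13533
P = -1/486 (P = 2/(-4 + (36*(-27) + (-2)²)) = 2/(-4 + (-972 + 4)) = 2/(-4 - 968) = 2/(-972) = 2*(-1/972) = -1/486 ≈ -0.0020576)
-((P + M) + 29727) = -((-1/486 - 13533) + 29727) = -(-6577039/486 + 29727) = -1*7870283/486 = -7870283/486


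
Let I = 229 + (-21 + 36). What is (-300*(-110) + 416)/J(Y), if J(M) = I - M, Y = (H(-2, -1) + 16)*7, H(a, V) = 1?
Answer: 33416/125 ≈ 267.33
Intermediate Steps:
Y = 119 (Y = (1 + 16)*7 = 17*7 = 119)
I = 244 (I = 229 + 15 = 244)
J(M) = 244 - M
(-300*(-110) + 416)/J(Y) = (-300*(-110) + 416)/(244 - 1*119) = (33000 + 416)/(244 - 119) = 33416/125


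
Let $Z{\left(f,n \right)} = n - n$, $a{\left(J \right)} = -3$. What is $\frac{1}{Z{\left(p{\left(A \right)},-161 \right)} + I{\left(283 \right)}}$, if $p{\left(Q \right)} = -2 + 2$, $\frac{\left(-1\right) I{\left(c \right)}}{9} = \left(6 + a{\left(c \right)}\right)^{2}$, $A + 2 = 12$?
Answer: $- \frac{1}{81} \approx -0.012346$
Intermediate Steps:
$A = 10$ ($A = -2 + 12 = 10$)
$I{\left(c \right)} = -81$ ($I{\left(c \right)} = - 9 \left(6 - 3\right)^{2} = - 9 \cdot 3^{2} = \left(-9\right) 9 = -81$)
$p{\left(Q \right)} = 0$
$Z{\left(f,n \right)} = 0$
$\frac{1}{Z{\left(p{\left(A \right)},-161 \right)} + I{\left(283 \right)}} = \frac{1}{0 - 81} = \frac{1}{-81} = - \frac{1}{81}$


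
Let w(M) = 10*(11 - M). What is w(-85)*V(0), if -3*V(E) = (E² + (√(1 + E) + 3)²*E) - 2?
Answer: 640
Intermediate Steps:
w(M) = 110 - 10*M
V(E) = ⅔ - E²/3 - E*(3 + √(1 + E))²/3 (V(E) = -((E² + (√(1 + E) + 3)²*E) - 2)/3 = -((E² + (3 + √(1 + E))²*E) - 2)/3 = -((E² + E*(3 + √(1 + E))²) - 2)/3 = -(-2 + E² + E*(3 + √(1 + E))²)/3 = ⅔ - E²/3 - E*(3 + √(1 + E))²/3)
w(-85)*V(0) = (110 - 10*(-85))*(⅔ - ⅓*0² - ⅓*0*(3 + √(1 + 0))²) = (110 + 850)*(⅔ - ⅓*0 - ⅓*0*(3 + √1)²) = 960*(⅔ + 0 - ⅓*0*(3 + 1)²) = 960*(⅔ + 0 - ⅓*0*4²) = 960*(⅔ + 0 - ⅓*0*16) = 960*(⅔ + 0 + 0) = 960*(⅔) = 640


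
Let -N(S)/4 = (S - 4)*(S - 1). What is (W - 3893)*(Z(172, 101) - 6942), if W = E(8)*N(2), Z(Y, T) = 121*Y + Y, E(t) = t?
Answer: -53766818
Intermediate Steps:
N(S) = -4*(-1 + S)*(-4 + S) (N(S) = -4*(S - 4)*(S - 1) = -4*(-4 + S)*(-1 + S) = -4*(-1 + S)*(-4 + S))
Z(Y, T) = 122*Y
W = 64 (W = 8*(-16 - 4*2**2 + 20*2) = 8*(-16 - 4*4 + 40) = 8*(-16 - 16 + 40) = 8*8 = 64)
(W - 3893)*(Z(172, 101) - 6942) = (64 - 3893)*(122*172 - 6942) = -3829*(20984 - 6942) = -3829*14042 = -53766818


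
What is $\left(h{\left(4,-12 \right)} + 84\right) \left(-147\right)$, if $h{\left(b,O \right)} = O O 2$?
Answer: $-54684$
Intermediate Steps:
$h{\left(b,O \right)} = 2 O^{2}$ ($h{\left(b,O \right)} = O^{2} \cdot 2 = 2 O^{2}$)
$\left(h{\left(4,-12 \right)} + 84\right) \left(-147\right) = \left(2 \left(-12\right)^{2} + 84\right) \left(-147\right) = \left(2 \cdot 144 + 84\right) \left(-147\right) = \left(288 + 84\right) \left(-147\right) = 372 \left(-147\right) = -54684$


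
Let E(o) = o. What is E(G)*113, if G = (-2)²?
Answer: 452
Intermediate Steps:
G = 4
E(G)*113 = 4*113 = 452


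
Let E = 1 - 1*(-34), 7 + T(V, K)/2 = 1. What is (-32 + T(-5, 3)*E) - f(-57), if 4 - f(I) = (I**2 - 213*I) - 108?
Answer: 14826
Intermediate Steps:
T(V, K) = -12 (T(V, K) = -14 + 2*1 = -14 + 2 = -12)
E = 35 (E = 1 + 34 = 35)
f(I) = 112 - I**2 + 213*I (f(I) = 4 - ((I**2 - 213*I) - 108) = 4 - (-108 + I**2 - 213*I) = 4 + (108 - I**2 + 213*I) = 112 - I**2 + 213*I)
(-32 + T(-5, 3)*E) - f(-57) = (-32 - 12*35) - (112 - 1*(-57)**2 + 213*(-57)) = (-32 - 420) - (112 - 1*3249 - 12141) = -452 - (112 - 3249 - 12141) = -452 - 1*(-15278) = -452 + 15278 = 14826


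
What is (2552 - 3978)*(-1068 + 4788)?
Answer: -5304720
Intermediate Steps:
(2552 - 3978)*(-1068 + 4788) = -1426*3720 = -5304720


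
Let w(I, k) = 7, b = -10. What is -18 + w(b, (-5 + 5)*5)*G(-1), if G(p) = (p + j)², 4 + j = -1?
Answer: 234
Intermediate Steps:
j = -5 (j = -4 - 1 = -5)
G(p) = (-5 + p)² (G(p) = (p - 5)² = (-5 + p)²)
-18 + w(b, (-5 + 5)*5)*G(-1) = -18 + 7*(-5 - 1)² = -18 + 7*(-6)² = -18 + 7*36 = -18 + 252 = 234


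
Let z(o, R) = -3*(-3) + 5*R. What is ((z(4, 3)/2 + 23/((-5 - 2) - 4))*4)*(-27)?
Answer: -11772/11 ≈ -1070.2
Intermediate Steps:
z(o, R) = 9 + 5*R
((z(4, 3)/2 + 23/((-5 - 2) - 4))*4)*(-27) = (((9 + 5*3)/2 + 23/((-5 - 2) - 4))*4)*(-27) = (((9 + 15)*(½) + 23/(-7 - 4))*4)*(-27) = ((24*(½) + 23/(-11))*4)*(-27) = ((12 + 23*(-1/11))*4)*(-27) = ((12 - 23/11)*4)*(-27) = ((109/11)*4)*(-27) = (436/11)*(-27) = -11772/11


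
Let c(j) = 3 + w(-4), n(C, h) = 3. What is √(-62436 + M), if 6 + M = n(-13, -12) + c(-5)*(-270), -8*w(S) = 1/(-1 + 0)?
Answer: I*√253131/2 ≈ 251.56*I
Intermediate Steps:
w(S) = ⅛ (w(S) = -1/(8*(-1 + 0)) = -⅛/(-1) = -⅛*(-1) = ⅛)
c(j) = 25/8 (c(j) = 3 + ⅛ = 25/8)
M = -3387/4 (M = -6 + (3 + (25/8)*(-270)) = -6 + (3 - 3375/4) = -6 - 3363/4 = -3387/4 ≈ -846.75)
√(-62436 + M) = √(-62436 - 3387/4) = √(-253131/4) = I*√253131/2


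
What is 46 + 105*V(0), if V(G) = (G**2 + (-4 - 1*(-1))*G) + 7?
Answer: 781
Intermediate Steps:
V(G) = 7 + G**2 - 3*G (V(G) = (G**2 + (-4 + 1)*G) + 7 = (G**2 - 3*G) + 7 = 7 + G**2 - 3*G)
46 + 105*V(0) = 46 + 105*(7 + 0**2 - 3*0) = 46 + 105*(7 + 0 + 0) = 46 + 105*7 = 46 + 735 = 781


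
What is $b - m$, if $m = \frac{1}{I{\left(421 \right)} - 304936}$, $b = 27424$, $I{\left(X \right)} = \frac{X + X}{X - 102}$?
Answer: $\frac{2667635100927}{97273742} \approx 27424.0$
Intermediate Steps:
$I{\left(X \right)} = \frac{2 X}{-102 + X}$
$m = - \frac{319}{97273742}$ ($m = \frac{1}{2 \cdot 421 \frac{1}{-102 + 421} - 304936} = \frac{1}{2 \cdot 421 \cdot \frac{1}{319} - 304936} = \frac{1}{\frac{842}{319} - 304936} = \frac{1}{- \frac{97273742}{319}} = - \frac{319}{97273742} \approx -3.2794 \cdot 10^{-6}$)
$b - m = 27424 - - \frac{319}{97273742} = 27424 + \frac{319}{97273742} = \frac{2667635100927}{97273742}$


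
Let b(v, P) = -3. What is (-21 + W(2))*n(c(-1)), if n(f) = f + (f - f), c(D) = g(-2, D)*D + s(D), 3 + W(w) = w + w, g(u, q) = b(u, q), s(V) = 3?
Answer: -120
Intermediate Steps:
g(u, q) = -3
W(w) = -3 + 2*w (W(w) = -3 + (w + w) = -3 + 2*w)
c(D) = 3 - 3*D (c(D) = -3*D + 3 = 3 - 3*D)
n(f) = f (n(f) = f + 0 = f)
(-21 + W(2))*n(c(-1)) = (-21 + (-3 + 2*2))*(3 - 3*(-1)) = (-21 + (-3 + 4))*(3 + 3) = (-21 + 1)*6 = -20*6 = -120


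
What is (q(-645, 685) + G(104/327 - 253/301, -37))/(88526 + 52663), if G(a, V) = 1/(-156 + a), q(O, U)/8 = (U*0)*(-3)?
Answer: -32809/725054413457 ≈ -4.5250e-8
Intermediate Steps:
q(O, U) = 0 (q(O, U) = 8*((U*0)*(-3)) = 8*(0*(-3)) = 8*0 = 0)
(q(-645, 685) + G(104/327 - 253/301, -37))/(88526 + 52663) = (0 + 1/(-156 + (104/327 - 253/301)))/(88526 + 52663) = (0 + 1/(-156 + (104*(1/327) - 253*1/301)))/141189 = (0 + 1/(-156 + (104/327 - 253/301)))*(1/141189) = (0 + 1/(-156 - 51427/98427))*(1/141189) = (0 + 1/(-15406039/98427))*(1/141189) = (0 - 98427/15406039)*(1/141189) = -98427/15406039*1/141189 = -32809/725054413457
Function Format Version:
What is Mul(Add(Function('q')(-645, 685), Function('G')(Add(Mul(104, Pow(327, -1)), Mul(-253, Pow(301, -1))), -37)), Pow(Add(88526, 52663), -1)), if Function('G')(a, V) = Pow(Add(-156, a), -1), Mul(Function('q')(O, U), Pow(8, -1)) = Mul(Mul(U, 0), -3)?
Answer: Rational(-32809, 725054413457) ≈ -4.5250e-8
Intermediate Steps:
Function('q')(O, U) = 0 (Function('q')(O, U) = Mul(8, Mul(Mul(U, 0), -3)) = Mul(8, Mul(0, -3)) = Mul(8, 0) = 0)
Mul(Add(Function('q')(-645, 685), Function('G')(Add(Mul(104, Pow(327, -1)), Mul(-253, Pow(301, -1))), -37)), Pow(Add(88526, 52663), -1)) = Mul(Add(0, Pow(Add(-156, Add(Mul(104, Pow(327, -1)), Mul(-253, Pow(301, -1)))), -1)), Pow(Add(88526, 52663), -1)) = Mul(Add(0, Pow(Add(-156, Add(Mul(104, Rational(1, 327)), Mul(-253, Rational(1, 301)))), -1)), Pow(141189, -1)) = Mul(Add(0, Pow(Add(-156, Add(Rational(104, 327), Rational(-253, 301))), -1)), Rational(1, 141189)) = Mul(Add(0, Pow(Add(-156, Rational(-51427, 98427)), -1)), Rational(1, 141189)) = Mul(Add(0, Pow(Rational(-15406039, 98427), -1)), Rational(1, 141189)) = Mul(Add(0, Rational(-98427, 15406039)), Rational(1, 141189)) = Mul(Rational(-98427, 15406039), Rational(1, 141189)) = Rational(-32809, 725054413457)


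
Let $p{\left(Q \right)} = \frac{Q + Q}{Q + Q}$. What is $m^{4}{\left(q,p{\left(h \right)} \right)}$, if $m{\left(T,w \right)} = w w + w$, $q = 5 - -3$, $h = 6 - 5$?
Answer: $16$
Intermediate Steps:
$h = 1$
$p{\left(Q \right)} = 1$ ($p{\left(Q \right)} = \frac{2 Q}{2 Q} = 2 Q \frac{1}{2 Q} = 1$)
$q = 8$ ($q = 5 + 3 = 8$)
$m{\left(T,w \right)} = w + w^{2}$ ($m{\left(T,w \right)} = w^{2} + w = w + w^{2}$)
$m^{4}{\left(q,p{\left(h \right)} \right)} = \left(1 \left(1 + 1\right)\right)^{4} = \left(1 \cdot 2\right)^{4} = 2^{4} = 16$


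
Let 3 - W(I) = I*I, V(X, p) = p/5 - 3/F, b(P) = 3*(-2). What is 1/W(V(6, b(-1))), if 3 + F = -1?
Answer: 400/1119 ≈ 0.35746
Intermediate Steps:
F = -4 (F = -3 - 1 = -4)
b(P) = -6
V(X, p) = ¾ + p/5 (V(X, p) = p/5 - 3/(-4) = p*(⅕) - 3*(-¼) = p/5 + ¾ = ¾ + p/5)
W(I) = 3 - I² (W(I) = 3 - I*I = 3 - I²)
1/W(V(6, b(-1))) = 1/(3 - (¾ + (⅕)*(-6))²) = 1/(3 - (¾ - 6/5)²) = 1/(3 - (-9/20)²) = 1/(3 - 1*81/400) = 1/(3 - 81/400) = 1/(1119/400) = 400/1119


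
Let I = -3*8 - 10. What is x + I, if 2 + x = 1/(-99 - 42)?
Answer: -5077/141 ≈ -36.007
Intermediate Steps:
x = -283/141 (x = -2 + 1/(-99 - 42) = -2 + 1/(-141) = -2 - 1/141 = -283/141 ≈ -2.0071)
I = -34 (I = -24 - 10 = -34)
x + I = -283/141 - 34 = -5077/141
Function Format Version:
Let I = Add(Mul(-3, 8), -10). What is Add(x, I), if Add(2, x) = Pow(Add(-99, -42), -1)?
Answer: Rational(-5077, 141) ≈ -36.007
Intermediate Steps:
x = Rational(-283, 141) (x = Add(-2, Pow(Add(-99, -42), -1)) = Add(-2, Pow(-141, -1)) = Add(-2, Rational(-1, 141)) = Rational(-283, 141) ≈ -2.0071)
I = -34 (I = Add(-24, -10) = -34)
Add(x, I) = Add(Rational(-283, 141), -34) = Rational(-5077, 141)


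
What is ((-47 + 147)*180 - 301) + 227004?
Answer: 244703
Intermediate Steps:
((-47 + 147)*180 - 301) + 227004 = (100*180 - 301) + 227004 = (18000 - 301) + 227004 = 17699 + 227004 = 244703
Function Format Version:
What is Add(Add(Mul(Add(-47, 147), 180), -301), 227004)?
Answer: 244703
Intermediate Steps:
Add(Add(Mul(Add(-47, 147), 180), -301), 227004) = Add(Add(Mul(100, 180), -301), 227004) = Add(Add(18000, -301), 227004) = Add(17699, 227004) = 244703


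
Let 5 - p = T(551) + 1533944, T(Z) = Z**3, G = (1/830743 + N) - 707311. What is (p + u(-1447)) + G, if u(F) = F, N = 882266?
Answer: -140100305984425/830743 ≈ -1.6864e+8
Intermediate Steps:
G = 145342641566/830743 (G = (1/830743 + 882266) - 707311 = 732936303639/830743 - 707311 = 145342641566/830743 ≈ 1.7496e+5)
p = -168818090 (p = 5 - (551**3 + 1533944) = 5 - (167284151 + 1533944) = 5 - 1*168818095 = 5 - 168818095 = -168818090)
(p + u(-1447)) + G = (-168818090 - 1447) + 145342641566/830743 = -168819537 + 145342641566/830743 = -140100305984425/830743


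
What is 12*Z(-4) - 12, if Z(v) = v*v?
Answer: 180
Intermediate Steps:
Z(v) = v**2
12*Z(-4) - 12 = 12*(-4)**2 - 12 = 12*16 - 12 = 192 - 12 = 180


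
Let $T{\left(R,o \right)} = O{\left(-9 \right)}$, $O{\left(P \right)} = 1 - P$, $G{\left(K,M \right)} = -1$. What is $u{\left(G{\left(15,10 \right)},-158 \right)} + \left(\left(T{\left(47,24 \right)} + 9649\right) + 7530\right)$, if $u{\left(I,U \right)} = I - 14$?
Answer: $17174$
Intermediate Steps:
$u{\left(I,U \right)} = -14 + I$
$T{\left(R,o \right)} = 10$ ($T{\left(R,o \right)} = 1 - -9 = 1 + 9 = 10$)
$u{\left(G{\left(15,10 \right)},-158 \right)} + \left(\left(T{\left(47,24 \right)} + 9649\right) + 7530\right) = \left(-14 - 1\right) + \left(\left(10 + 9649\right) + 7530\right) = -15 + \left(9659 + 7530\right) = -15 + 17189 = 17174$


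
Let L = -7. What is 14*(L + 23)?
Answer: 224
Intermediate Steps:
14*(L + 23) = 14*(-7 + 23) = 14*16 = 224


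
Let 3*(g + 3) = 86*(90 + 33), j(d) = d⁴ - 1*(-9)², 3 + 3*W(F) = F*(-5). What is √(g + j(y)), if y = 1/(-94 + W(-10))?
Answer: √10497413751331/55225 ≈ 58.669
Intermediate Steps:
W(F) = -1 - 5*F/3 (W(F) = -1 + (F*(-5))/3 = -1 + (-5*F)/3 = -1 - 5*F/3)
y = -3/235 (y = 1/(-94 + (-1 - 5/3*(-10))) = 1/(-94 + (-1 + 50/3)) = 1/(-94 + 47/3) = 1/(-235/3) = -3/235 ≈ -0.012766)
j(d) = -81 + d⁴ (j(d) = d⁴ - 1*81 = d⁴ - 81 = -81 + d⁴)
g = 3523 (g = -3 + (86*(90 + 33))/3 = -3 + (86*123)/3 = -3 + (⅓)*10578 = -3 + 3526 = 3523)
√(g + j(y)) = √(3523 + (-81 + (-3/235)⁴)) = √(3523 + (-81 + 81/3049800625)) = √(3523 - 247033850544/3049800625) = √(10497413751331/3049800625) = √10497413751331/55225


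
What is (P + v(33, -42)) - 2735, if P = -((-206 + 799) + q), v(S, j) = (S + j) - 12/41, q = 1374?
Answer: -193163/41 ≈ -4711.3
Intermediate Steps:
v(S, j) = -12/41 + S + j (v(S, j) = (S + j) - 12*1/41 = (S + j) - 12/41 = -12/41 + S + j)
P = -1967 (P = -((-206 + 799) + 1374) = -(593 + 1374) = -1*1967 = -1967)
(P + v(33, -42)) - 2735 = (-1967 + (-12/41 + 33 - 42)) - 2735 = (-1967 - 381/41) - 2735 = -81028/41 - 2735 = -193163/41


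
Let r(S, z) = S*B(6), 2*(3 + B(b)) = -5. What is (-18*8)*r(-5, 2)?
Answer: -3960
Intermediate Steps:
B(b) = -11/2 (B(b) = -3 + (½)*(-5) = -3 - 5/2 = -11/2)
r(S, z) = -11*S/2 (r(S, z) = S*(-11/2) = -11*S/2)
(-18*8)*r(-5, 2) = (-18*8)*(-11/2*(-5)) = -144*55/2 = -3960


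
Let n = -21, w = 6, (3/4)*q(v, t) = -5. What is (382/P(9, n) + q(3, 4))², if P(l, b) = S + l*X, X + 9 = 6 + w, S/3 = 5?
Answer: 289/49 ≈ 5.8980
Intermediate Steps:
S = 15 (S = 3*5 = 15)
q(v, t) = -20/3 (q(v, t) = (4/3)*(-5) = -20/3)
X = 3 (X = -9 + (6 + 6) = -9 + 12 = 3)
P(l, b) = 15 + 3*l (P(l, b) = 15 + l*3 = 15 + 3*l)
(382/P(9, n) + q(3, 4))² = (382/(15 + 3*9) - 20/3)² = (382/(15 + 27) - 20/3)² = (382/42 - 20/3)² = (382*(1/42) - 20/3)² = (191/21 - 20/3)² = (17/7)² = 289/49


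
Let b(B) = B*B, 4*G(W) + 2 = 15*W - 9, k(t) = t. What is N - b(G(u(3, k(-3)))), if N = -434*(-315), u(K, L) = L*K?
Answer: 541511/4 ≈ 1.3538e+5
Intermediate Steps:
u(K, L) = K*L
G(W) = -11/4 + 15*W/4 (G(W) = -½ + (15*W - 9)/4 = -½ + (-9 + 15*W)/4 = -½ + (-9/4 + 15*W/4) = -11/4 + 15*W/4)
N = 136710
b(B) = B²
N - b(G(u(3, k(-3)))) = 136710 - (-11/4 + 15*(3*(-3))/4)² = 136710 - (-11/4 + (15/4)*(-9))² = 136710 - (-11/4 - 135/4)² = 136710 - (-73/2)² = 136710 - 1*5329/4 = 136710 - 5329/4 = 541511/4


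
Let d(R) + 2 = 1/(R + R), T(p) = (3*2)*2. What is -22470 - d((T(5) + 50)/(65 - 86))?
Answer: -2786011/124 ≈ -22468.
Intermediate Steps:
T(p) = 12 (T(p) = 6*2 = 12)
d(R) = -2 + 1/(2*R) (d(R) = -2 + 1/(R + R) = -2 + 1/(2*R))
-22470 - d((T(5) + 50)/(65 - 86)) = -22470 - (-2 + 1/(2*(((12 + 50)/(65 - 86))))) = -22470 - (-2 + 1/(2*((62/(-21))))) = -22470 - (-2 + 1/(2*((62*(-1/21))))) = -22470 - (-2 + 1/(2*(-62/21))) = -22470 - (-2 + (½)*(-21/62)) = -22470 - (-2 - 21/124) = -22470 - 1*(-269/124) = -22470 + 269/124 = -2786011/124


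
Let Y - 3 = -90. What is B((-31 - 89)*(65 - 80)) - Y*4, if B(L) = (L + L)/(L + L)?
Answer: 349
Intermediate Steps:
Y = -87 (Y = 3 - 90 = -87)
B(L) = 1 (B(L) = (2*L)/((2*L)) = (2*L)*(1/(2*L)) = 1)
B((-31 - 89)*(65 - 80)) - Y*4 = 1 - (-87)*4 = 1 - 1*(-348) = 1 + 348 = 349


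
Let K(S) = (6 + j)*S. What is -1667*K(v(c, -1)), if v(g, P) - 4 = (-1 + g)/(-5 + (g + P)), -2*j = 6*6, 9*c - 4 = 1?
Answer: 4000800/49 ≈ 81649.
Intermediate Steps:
c = 5/9 (c = 4/9 + (⅑)*1 = 4/9 + ⅑ = 5/9 ≈ 0.55556)
j = -18 (j = -3*6 = -½*36 = -18)
v(g, P) = 4 + (-1 + g)/(-5 + P + g) (v(g, P) = 4 + (-1 + g)/(-5 + (g + P)) = 4 + (-1 + g)/(-5 + (P + g)) = 4 + (-1 + g)/(-5 + P + g))
K(S) = -12*S (K(S) = (6 - 18)*S = -12*S)
-1667*K(v(c, -1)) = -(-20004)*(-21 + 4*(-1) + 5*(5/9))/(-5 - 1 + 5/9) = -(-20004)*(-21 - 4 + 25/9)/(-49/9) = -(-20004)*(-9/49*(-200/9)) = -(-20004)*200/49 = -1667*(-2400/49) = 4000800/49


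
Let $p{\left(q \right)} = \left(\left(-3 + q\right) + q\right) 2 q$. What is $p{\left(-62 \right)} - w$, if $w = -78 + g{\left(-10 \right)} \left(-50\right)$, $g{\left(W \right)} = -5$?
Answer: $15576$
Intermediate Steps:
$p{\left(q \right)} = q \left(-6 + 4 q\right)$ ($p{\left(q \right)} = \left(-3 + 2 q\right) 2 q = \left(-6 + 4 q\right) q = q \left(-6 + 4 q\right)$)
$w = 172$ ($w = -78 - -250 = -78 + 250 = 172$)
$p{\left(-62 \right)} - w = 2 \left(-62\right) \left(-3 + 2 \left(-62\right)\right) - 172 = 2 \left(-62\right) \left(-3 - 124\right) - 172 = 2 \left(-62\right) \left(-127\right) - 172 = 15748 - 172 = 15576$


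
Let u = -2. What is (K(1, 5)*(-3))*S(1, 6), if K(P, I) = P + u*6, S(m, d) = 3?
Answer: 99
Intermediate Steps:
K(P, I) = -12 + P (K(P, I) = P - 2*6 = P - 12 = -12 + P)
(K(1, 5)*(-3))*S(1, 6) = ((-12 + 1)*(-3))*3 = -11*(-3)*3 = 33*3 = 99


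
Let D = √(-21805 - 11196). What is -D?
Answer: -I*√33001 ≈ -181.66*I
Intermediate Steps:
D = I*√33001 (D = √(-33001) = I*√33001 ≈ 181.66*I)
-D = -I*√33001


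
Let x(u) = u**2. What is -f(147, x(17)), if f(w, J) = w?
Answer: -147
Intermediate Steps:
-f(147, x(17)) = -1*147 = -147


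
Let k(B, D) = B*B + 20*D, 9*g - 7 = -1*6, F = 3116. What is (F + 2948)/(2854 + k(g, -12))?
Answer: 491184/211735 ≈ 2.3198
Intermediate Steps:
g = 1/9 (g = 7/9 + (-1*6)/9 = 7/9 + (1/9)*(-6) = 7/9 - 2/3 = 1/9 ≈ 0.11111)
k(B, D) = B**2 + 20*D
(F + 2948)/(2854 + k(g, -12)) = (3116 + 2948)/(2854 + ((1/9)**2 + 20*(-12))) = 6064/(2854 + (1/81 - 240)) = 6064/(2854 - 19439/81) = 6064/(211735/81) = 6064*(81/211735) = 491184/211735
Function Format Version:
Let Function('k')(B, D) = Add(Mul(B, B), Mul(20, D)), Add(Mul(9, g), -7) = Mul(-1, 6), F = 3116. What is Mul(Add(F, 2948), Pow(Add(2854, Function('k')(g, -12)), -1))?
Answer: Rational(491184, 211735) ≈ 2.3198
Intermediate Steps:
g = Rational(1, 9) (g = Add(Rational(7, 9), Mul(Rational(1, 9), Mul(-1, 6))) = Add(Rational(7, 9), Mul(Rational(1, 9), -6)) = Add(Rational(7, 9), Rational(-2, 3)) = Rational(1, 9) ≈ 0.11111)
Function('k')(B, D) = Add(Pow(B, 2), Mul(20, D))
Mul(Add(F, 2948), Pow(Add(2854, Function('k')(g, -12)), -1)) = Mul(Add(3116, 2948), Pow(Add(2854, Add(Pow(Rational(1, 9), 2), Mul(20, -12))), -1)) = Mul(6064, Pow(Add(2854, Add(Rational(1, 81), -240)), -1)) = Mul(6064, Pow(Add(2854, Rational(-19439, 81)), -1)) = Mul(6064, Pow(Rational(211735, 81), -1)) = Mul(6064, Rational(81, 211735)) = Rational(491184, 211735)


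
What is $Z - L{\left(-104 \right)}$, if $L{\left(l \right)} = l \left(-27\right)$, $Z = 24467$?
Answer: $21659$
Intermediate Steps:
$L{\left(l \right)} = - 27 l$
$Z - L{\left(-104 \right)} = 24467 - \left(-27\right) \left(-104\right) = 24467 - 2808 = 21659$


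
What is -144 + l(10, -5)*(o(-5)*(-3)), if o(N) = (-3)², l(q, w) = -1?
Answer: -117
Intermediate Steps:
o(N) = 9
-144 + l(10, -5)*(o(-5)*(-3)) = -144 - 9*(-3) = -144 - 1*(-27) = -144 + 27 = -117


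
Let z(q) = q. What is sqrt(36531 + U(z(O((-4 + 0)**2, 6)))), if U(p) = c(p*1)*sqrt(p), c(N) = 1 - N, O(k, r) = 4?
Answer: 5*sqrt(1461) ≈ 191.12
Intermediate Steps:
U(p) = sqrt(p)*(1 - p) (U(p) = (1 - p)*sqrt(p) = sqrt(p)*(1 - p))
sqrt(36531 + U(z(O((-4 + 0)**2, 6)))) = sqrt(36531 + sqrt(4)*(1 - 1*4)) = sqrt(36531 + 2*(1 - 4)) = sqrt(36531 + 2*(-3)) = sqrt(36531 - 6) = sqrt(36525) = 5*sqrt(1461)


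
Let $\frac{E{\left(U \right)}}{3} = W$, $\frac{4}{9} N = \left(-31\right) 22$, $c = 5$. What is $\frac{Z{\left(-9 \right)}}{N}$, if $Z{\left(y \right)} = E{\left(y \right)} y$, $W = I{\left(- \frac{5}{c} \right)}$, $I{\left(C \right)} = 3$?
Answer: $\frac{18}{341} \approx 0.052786$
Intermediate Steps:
$N = - \frac{3069}{2}$ ($N = \frac{9 \left(\left(-31\right) 22\right)}{4} = \frac{9}{4} \left(-682\right) = - \frac{3069}{2} \approx -1534.5$)
$W = 3$
$E{\left(U \right)} = 9$ ($E{\left(U \right)} = 3 \cdot 3 = 9$)
$Z{\left(y \right)} = 9 y$
$\frac{Z{\left(-9 \right)}}{N} = \frac{9 \left(-9\right)}{- \frac{3069}{2}} = \left(-81\right) \left(- \frac{2}{3069}\right) = \frac{18}{341}$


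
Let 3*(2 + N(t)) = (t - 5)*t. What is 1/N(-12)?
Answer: 1/66 ≈ 0.015152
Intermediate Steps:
N(t) = -2 + t*(-5 + t)/3 (N(t) = -2 + ((t - 5)*t)/3 = -2 + ((-5 + t)*t)/3 = -2 + (t*(-5 + t))/3 = -2 + t*(-5 + t)/3)
1/N(-12) = 1/(-2 - 5/3*(-12) + (⅓)*(-12)²) = 1/(-2 + 20 + (⅓)*144) = 1/(-2 + 20 + 48) = 1/66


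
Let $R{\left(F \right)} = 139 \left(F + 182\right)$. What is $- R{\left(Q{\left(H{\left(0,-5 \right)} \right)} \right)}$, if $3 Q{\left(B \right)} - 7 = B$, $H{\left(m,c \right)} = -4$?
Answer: $-25437$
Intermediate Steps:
$Q{\left(B \right)} = \frac{7}{3} + \frac{B}{3}$
$R{\left(F \right)} = 25298 + 139 F$ ($R{\left(F \right)} = 139 \left(182 + F\right) = 25298 + 139 F$)
$- R{\left(Q{\left(H{\left(0,-5 \right)} \right)} \right)} = - (25298 + 139 \left(\frac{7}{3} + \frac{1}{3} \left(-4\right)\right)) = - (25298 + 139 \left(\frac{7}{3} - \frac{4}{3}\right)) = - (25298 + 139 \cdot 1) = - (25298 + 139) = \left(-1\right) 25437 = -25437$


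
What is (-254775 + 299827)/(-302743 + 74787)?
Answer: -11263/56989 ≈ -0.19763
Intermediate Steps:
(-254775 + 299827)/(-302743 + 74787) = 45052/(-227956) = 45052*(-1/227956) = -11263/56989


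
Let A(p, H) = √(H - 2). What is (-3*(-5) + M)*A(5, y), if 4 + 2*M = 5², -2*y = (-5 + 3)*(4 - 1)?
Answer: 51/2 ≈ 25.500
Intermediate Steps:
y = 3 (y = -(-5 + 3)*(4 - 1)/2 = -(-1)*3 = -½*(-6) = 3)
A(p, H) = √(-2 + H)
M = 21/2 (M = -2 + (½)*5² = -2 + (½)*25 = -2 + 25/2 = 21/2 ≈ 10.500)
(-3*(-5) + M)*A(5, y) = (-3*(-5) + 21/2)*√(-2 + 3) = (15 + 21/2)*√1 = (51/2)*1 = 51/2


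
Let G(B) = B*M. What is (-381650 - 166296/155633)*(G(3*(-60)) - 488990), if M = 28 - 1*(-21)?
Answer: 29568669846366260/155633 ≈ 1.8999e+11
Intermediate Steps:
M = 49 (M = 28 + 21 = 49)
G(B) = 49*B (G(B) = B*49 = 49*B)
(-381650 - 166296/155633)*(G(3*(-60)) - 488990) = (-381650 - 166296/155633)*(49*(3*(-60)) - 488990) = (-381650 - 166296*1/155633)*(49*(-180) - 488990) = (-381650 - 166296/155633)*(-8820 - 488990) = -59397500746/155633*(-497810) = 29568669846366260/155633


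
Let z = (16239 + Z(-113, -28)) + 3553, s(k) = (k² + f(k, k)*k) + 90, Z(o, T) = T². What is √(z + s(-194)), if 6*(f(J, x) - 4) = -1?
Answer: 5*√20721/3 ≈ 239.91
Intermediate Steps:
f(J, x) = 23/6 (f(J, x) = 4 + (⅙)*(-1) = 4 - ⅙ = 23/6)
s(k) = 90 + k² + 23*k/6 (s(k) = (k² + 23*k/6) + 90 = 90 + k² + 23*k/6)
z = 20576 (z = (16239 + (-28)²) + 3553 = (16239 + 784) + 3553 = 17023 + 3553 = 20576)
√(z + s(-194)) = √(20576 + (90 + (-194)² + (23/6)*(-194))) = √(20576 + (90 + 37636 - 2231/3)) = √(20576 + 110947/3) = √(172675/3) = 5*√20721/3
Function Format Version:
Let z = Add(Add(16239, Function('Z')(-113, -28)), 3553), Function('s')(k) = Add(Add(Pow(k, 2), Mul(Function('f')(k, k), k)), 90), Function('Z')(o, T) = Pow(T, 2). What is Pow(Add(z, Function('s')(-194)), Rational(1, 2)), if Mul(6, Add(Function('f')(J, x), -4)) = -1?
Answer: Mul(Rational(5, 3), Pow(20721, Rational(1, 2))) ≈ 239.91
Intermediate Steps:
Function('f')(J, x) = Rational(23, 6) (Function('f')(J, x) = Add(4, Mul(Rational(1, 6), -1)) = Add(4, Rational(-1, 6)) = Rational(23, 6))
Function('s')(k) = Add(90, Pow(k, 2), Mul(Rational(23, 6), k)) (Function('s')(k) = Add(Add(Pow(k, 2), Mul(Rational(23, 6), k)), 90) = Add(90, Pow(k, 2), Mul(Rational(23, 6), k)))
z = 20576 (z = Add(Add(16239, Pow(-28, 2)), 3553) = Add(Add(16239, 784), 3553) = Add(17023, 3553) = 20576)
Pow(Add(z, Function('s')(-194)), Rational(1, 2)) = Pow(Add(20576, Add(90, Pow(-194, 2), Mul(Rational(23, 6), -194))), Rational(1, 2)) = Pow(Add(20576, Add(90, 37636, Rational(-2231, 3))), Rational(1, 2)) = Pow(Add(20576, Rational(110947, 3)), Rational(1, 2)) = Pow(Rational(172675, 3), Rational(1, 2)) = Mul(Rational(5, 3), Pow(20721, Rational(1, 2)))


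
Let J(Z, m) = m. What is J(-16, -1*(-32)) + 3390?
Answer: 3422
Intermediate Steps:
J(-16, -1*(-32)) + 3390 = -1*(-32) + 3390 = 32 + 3390 = 3422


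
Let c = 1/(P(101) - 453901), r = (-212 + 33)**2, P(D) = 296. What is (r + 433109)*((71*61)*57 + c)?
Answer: 10417509217828020/90721 ≈ 1.1483e+11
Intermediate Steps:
r = 32041 (r = (-179)**2 = 32041)
c = -1/453605 (c = 1/(296 - 453901) = 1/(-453605) = -1/453605 ≈ -2.2046e-6)
(r + 433109)*((71*61)*57 + c) = (32041 + 433109)*((71*61)*57 - 1/453605) = 465150*(4331*57 - 1/453605) = 465150*(246867 - 1/453605) = 465150*(111980105534/453605) = 10417509217828020/90721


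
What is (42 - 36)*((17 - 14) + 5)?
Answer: 48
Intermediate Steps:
(42 - 36)*((17 - 14) + 5) = 6*(3 + 5) = 6*8 = 48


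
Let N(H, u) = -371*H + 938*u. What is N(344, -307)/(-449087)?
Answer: 415590/449087 ≈ 0.92541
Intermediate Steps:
N(344, -307)/(-449087) = (-371*344 + 938*(-307))/(-449087) = (-127624 - 287966)*(-1/449087) = -415590*(-1/449087) = 415590/449087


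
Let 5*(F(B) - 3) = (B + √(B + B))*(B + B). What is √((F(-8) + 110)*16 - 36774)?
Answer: √(-863910 - 5120*I)/5 ≈ 0.55085 - 185.89*I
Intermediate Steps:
F(B) = 3 + 2*B*(B + √2*√B)/5 (F(B) = 3 + ((B + √(B + B))*(B + B))/5 = 3 + ((B + √(2*B))*(2*B))/5 = 3 + ((B + √2*√B)*(2*B))/5 = 3 + (2*B*(B + √2*√B))/5 = 3 + 2*B*(B + √2*√B)/5)
√((F(-8) + 110)*16 - 36774) = √(((3 + (⅖)*(-8)² + 2*√2*(-8)^(3/2)/5) + 110)*16 - 36774) = √(((3 + (⅖)*64 + 2*√2*(-16*I*√2)/5) + 110)*16 - 36774) = √(((3 + 128/5 - 64*I/5) + 110)*16 - 36774) = √(((143/5 - 64*I/5) + 110)*16 - 36774) = √((693/5 - 64*I/5)*16 - 36774) = √((11088/5 - 1024*I/5) - 36774) = √(-172782/5 - 1024*I/5)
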